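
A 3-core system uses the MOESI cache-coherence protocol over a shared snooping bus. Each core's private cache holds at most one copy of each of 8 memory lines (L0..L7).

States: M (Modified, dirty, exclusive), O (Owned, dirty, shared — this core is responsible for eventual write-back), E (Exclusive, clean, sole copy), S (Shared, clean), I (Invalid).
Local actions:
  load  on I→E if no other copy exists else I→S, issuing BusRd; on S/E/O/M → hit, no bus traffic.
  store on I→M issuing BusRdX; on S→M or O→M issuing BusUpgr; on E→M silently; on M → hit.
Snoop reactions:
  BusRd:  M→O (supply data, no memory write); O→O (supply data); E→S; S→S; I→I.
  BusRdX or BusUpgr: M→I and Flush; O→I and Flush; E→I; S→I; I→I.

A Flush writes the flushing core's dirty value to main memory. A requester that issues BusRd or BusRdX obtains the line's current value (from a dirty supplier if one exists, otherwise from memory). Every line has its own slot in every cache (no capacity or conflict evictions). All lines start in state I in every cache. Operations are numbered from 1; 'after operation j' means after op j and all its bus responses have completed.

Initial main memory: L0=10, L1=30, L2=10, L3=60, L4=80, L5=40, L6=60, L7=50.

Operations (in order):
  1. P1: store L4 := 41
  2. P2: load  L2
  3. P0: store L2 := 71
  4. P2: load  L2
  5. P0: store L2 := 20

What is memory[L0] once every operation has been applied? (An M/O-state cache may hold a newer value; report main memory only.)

[1] P1: store L4 := 41 | P0:I, P1:M(41), P2:I | bus: BusRdX
[2] P2: load  L2 | P0:I, P1:I, P2:E(10) | bus: BusRd
[3] P0: store L2 := 71 | P0:M(71), P1:I, P2:I | bus: BusRdX
[4] P2: load  L2 | P0:O(71), P1:I, P2:S(71) | bus: BusRd
[5] P0: store L2 := 20 | P0:M(20), P1:I, P2:I | bus: BusUpgr

memory[L0] = 10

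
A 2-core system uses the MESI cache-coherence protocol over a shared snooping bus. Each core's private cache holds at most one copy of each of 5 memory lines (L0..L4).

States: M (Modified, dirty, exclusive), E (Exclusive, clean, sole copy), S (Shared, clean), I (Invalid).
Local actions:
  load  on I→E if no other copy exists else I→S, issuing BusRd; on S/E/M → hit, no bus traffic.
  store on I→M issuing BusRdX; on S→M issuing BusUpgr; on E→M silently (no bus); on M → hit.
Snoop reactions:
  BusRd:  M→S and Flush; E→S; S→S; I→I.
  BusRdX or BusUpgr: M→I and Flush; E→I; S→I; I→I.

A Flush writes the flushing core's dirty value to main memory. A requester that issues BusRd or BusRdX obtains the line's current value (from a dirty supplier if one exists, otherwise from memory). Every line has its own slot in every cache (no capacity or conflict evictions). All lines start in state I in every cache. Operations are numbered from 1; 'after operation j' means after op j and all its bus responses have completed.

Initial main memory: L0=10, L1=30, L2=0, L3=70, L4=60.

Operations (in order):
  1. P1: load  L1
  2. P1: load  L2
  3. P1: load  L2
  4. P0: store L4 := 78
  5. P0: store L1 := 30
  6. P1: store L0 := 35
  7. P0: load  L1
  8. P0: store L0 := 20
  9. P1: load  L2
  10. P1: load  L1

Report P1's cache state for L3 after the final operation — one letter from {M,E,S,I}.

state = I

[1] P1: load  L1 | P0:I, P1:E(30) | bus: BusRd
[2] P1: load  L2 | P0:I, P1:E(0) | bus: BusRd
[3] P1: load  L2 | P0:I, P1:E(0) | bus: none
[4] P0: store L4 := 78 | P0:M(78), P1:I | bus: BusRdX
[5] P0: store L1 := 30 | P0:M(30), P1:I | bus: BusRdX
[6] P1: store L0 := 35 | P0:I, P1:M(35) | bus: BusRdX
[7] P0: load  L1 | P0:M(30), P1:I | bus: none
[8] P0: store L0 := 20 | P0:M(20), P1:I | bus: BusRdX,Flush
[9] P1: load  L2 | P0:I, P1:E(0) | bus: none
[10] P1: load  L1 | P0:S(30), P1:S(30) | bus: BusRd,Flush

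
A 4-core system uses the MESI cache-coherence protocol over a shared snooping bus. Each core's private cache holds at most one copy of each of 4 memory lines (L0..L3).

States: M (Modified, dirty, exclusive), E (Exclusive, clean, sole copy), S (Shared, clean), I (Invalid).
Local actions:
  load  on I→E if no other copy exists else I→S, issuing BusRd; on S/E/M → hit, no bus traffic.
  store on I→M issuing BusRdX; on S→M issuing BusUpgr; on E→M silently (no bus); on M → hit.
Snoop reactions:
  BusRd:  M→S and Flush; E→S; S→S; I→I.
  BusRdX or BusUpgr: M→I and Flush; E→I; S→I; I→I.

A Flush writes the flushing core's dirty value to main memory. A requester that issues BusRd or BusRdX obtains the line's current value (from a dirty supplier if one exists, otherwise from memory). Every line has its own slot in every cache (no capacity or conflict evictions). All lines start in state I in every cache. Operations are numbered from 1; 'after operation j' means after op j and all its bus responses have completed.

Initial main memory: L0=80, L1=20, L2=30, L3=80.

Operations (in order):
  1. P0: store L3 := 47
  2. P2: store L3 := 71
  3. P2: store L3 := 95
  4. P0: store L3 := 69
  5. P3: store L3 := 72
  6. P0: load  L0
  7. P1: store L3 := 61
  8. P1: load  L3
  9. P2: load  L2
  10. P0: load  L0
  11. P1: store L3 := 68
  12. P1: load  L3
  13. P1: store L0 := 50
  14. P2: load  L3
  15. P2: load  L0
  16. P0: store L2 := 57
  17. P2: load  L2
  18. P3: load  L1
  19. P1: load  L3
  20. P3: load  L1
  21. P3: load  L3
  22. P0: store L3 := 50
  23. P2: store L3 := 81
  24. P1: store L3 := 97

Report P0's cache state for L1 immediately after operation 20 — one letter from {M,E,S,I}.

state = I

step 1: P0: store L3 := 47  ⟶  MIII  (L3)  txn=BusRdX  M[L3]=80
step 2: P2: store L3 := 71  ⟶  IIMI  (L3)  txn=BusRdX+Flush  M[L3]=47
step 3: P2: store L3 := 95  ⟶  IIMI  (L3)  txn=∅  M[L3]=47
step 4: P0: store L3 := 69  ⟶  MIII  (L3)  txn=BusRdX+Flush  M[L3]=95
step 5: P3: store L3 := 72  ⟶  IIIM  (L3)  txn=BusRdX+Flush  M[L3]=69
step 6: P0: load  L0  ⟶  EIII  (L0)  txn=BusRd  M[L0]=80
step 7: P1: store L3 := 61  ⟶  IMII  (L3)  txn=BusRdX+Flush  M[L3]=72
step 8: P1: load  L3  ⟶  IMII  (L3)  txn=∅  M[L3]=72
step 9: P2: load  L2  ⟶  IIEI  (L2)  txn=BusRd  M[L2]=30
step 10: P0: load  L0  ⟶  EIII  (L0)  txn=∅  M[L0]=80
step 11: P1: store L3 := 68  ⟶  IMII  (L3)  txn=∅  M[L3]=72
step 12: P1: load  L3  ⟶  IMII  (L3)  txn=∅  M[L3]=72
step 13: P1: store L0 := 50  ⟶  IMII  (L0)  txn=BusRdX  M[L0]=80
step 14: P2: load  L3  ⟶  ISSI  (L3)  txn=BusRd+Flush  M[L3]=68
step 15: P2: load  L0  ⟶  ISSI  (L0)  txn=BusRd+Flush  M[L0]=50
step 16: P0: store L2 := 57  ⟶  MIII  (L2)  txn=BusRdX  M[L2]=30
step 17: P2: load  L2  ⟶  SISI  (L2)  txn=BusRd+Flush  M[L2]=57
step 18: P3: load  L1  ⟶  IIIE  (L1)  txn=BusRd  M[L1]=20
step 19: P1: load  L3  ⟶  ISSI  (L3)  txn=∅  M[L3]=68
step 20: P3: load  L1  ⟶  IIIE  (L1)  txn=∅  M[L1]=20
step 21: P3: load  L3  ⟶  ISSS  (L3)  txn=BusRd  M[L3]=68
step 22: P0: store L3 := 50  ⟶  MIII  (L3)  txn=BusRdX  M[L3]=68
step 23: P2: store L3 := 81  ⟶  IIMI  (L3)  txn=BusRdX+Flush  M[L3]=50
step 24: P1: store L3 := 97  ⟶  IMII  (L3)  txn=BusRdX+Flush  M[L3]=81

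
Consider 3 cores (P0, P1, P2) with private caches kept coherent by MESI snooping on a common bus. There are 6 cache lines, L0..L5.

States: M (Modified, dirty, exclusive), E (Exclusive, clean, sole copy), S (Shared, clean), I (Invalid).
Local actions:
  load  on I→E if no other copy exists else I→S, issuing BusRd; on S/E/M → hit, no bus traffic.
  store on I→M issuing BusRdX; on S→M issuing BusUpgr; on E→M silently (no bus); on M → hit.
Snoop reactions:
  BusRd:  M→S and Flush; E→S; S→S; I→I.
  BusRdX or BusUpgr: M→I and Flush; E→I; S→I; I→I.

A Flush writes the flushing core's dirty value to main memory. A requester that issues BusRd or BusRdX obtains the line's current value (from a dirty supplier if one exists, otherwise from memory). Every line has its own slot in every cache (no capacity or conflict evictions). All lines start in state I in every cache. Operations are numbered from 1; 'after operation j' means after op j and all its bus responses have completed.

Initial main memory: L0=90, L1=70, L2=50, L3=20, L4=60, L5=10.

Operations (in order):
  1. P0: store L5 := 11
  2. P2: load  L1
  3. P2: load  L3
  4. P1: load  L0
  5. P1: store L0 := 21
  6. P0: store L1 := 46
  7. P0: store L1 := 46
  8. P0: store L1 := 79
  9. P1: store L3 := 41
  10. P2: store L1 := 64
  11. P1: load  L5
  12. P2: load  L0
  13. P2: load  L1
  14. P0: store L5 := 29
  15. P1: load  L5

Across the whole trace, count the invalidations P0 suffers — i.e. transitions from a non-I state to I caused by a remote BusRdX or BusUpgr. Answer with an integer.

  op1 P0: store L5 := 11 → M/I/I on L5; bus BusRdX; mem=10
  op2 P2: load  L1 → I/I/E on L1; bus BusRd; mem=70
  op3 P2: load  L3 → I/I/E on L3; bus BusRd; mem=20
  op4 P1: load  L0 → I/E/I on L0; bus BusRd; mem=90
  op5 P1: store L0 := 21 → I/M/I on L0; bus (none); mem=90
  op6 P0: store L1 := 46 → M/I/I on L1; bus BusRdX; mem=70
  op7 P0: store L1 := 46 → M/I/I on L1; bus (none); mem=70
  op8 P0: store L1 := 79 → M/I/I on L1; bus (none); mem=70
  op9 P1: store L3 := 41 → I/M/I on L3; bus BusRdX; mem=20
  op10 P2: store L1 := 64 → I/I/M on L1; bus BusRdX Flush; mem=79
  op11 P1: load  L5 → S/S/I on L5; bus BusRd Flush; mem=11
  op12 P2: load  L0 → I/S/S on L0; bus BusRd Flush; mem=21
  op13 P2: load  L1 → I/I/M on L1; bus (none); mem=79
  op14 P0: store L5 := 29 → M/I/I on L5; bus BusUpgr; mem=11
  op15 P1: load  L5 → S/S/I on L5; bus BusRd Flush; mem=29

invalidations = 1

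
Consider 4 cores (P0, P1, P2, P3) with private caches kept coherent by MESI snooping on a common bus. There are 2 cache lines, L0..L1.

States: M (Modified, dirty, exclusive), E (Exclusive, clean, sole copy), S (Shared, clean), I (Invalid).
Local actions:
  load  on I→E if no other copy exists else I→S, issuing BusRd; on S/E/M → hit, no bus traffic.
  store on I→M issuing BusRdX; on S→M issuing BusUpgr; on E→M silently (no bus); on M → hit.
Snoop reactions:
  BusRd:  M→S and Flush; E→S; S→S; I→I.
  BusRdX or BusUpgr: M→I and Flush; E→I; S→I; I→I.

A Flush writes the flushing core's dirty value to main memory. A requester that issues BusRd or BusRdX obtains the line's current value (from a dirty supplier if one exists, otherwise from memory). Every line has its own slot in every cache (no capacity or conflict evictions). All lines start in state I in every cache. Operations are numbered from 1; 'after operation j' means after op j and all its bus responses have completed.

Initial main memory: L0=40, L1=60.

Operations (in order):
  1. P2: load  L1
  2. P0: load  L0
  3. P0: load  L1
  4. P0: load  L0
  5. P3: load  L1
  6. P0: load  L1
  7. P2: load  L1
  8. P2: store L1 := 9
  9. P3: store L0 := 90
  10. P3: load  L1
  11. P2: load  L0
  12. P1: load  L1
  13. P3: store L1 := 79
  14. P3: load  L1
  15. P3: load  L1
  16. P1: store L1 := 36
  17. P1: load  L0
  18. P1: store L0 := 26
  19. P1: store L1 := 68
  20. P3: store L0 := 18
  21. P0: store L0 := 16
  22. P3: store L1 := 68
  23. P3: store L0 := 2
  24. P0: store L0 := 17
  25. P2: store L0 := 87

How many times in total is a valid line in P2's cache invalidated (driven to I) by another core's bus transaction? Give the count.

invalidations = 2

step 1: P2: load  L1  ⟶  IIEI  (L1)  txn=BusRd  M[L1]=60
step 2: P0: load  L0  ⟶  EIII  (L0)  txn=BusRd  M[L0]=40
step 3: P0: load  L1  ⟶  SISI  (L1)  txn=BusRd  M[L1]=60
step 4: P0: load  L0  ⟶  EIII  (L0)  txn=∅  M[L0]=40
step 5: P3: load  L1  ⟶  SISS  (L1)  txn=BusRd  M[L1]=60
step 6: P0: load  L1  ⟶  SISS  (L1)  txn=∅  M[L1]=60
step 7: P2: load  L1  ⟶  SISS  (L1)  txn=∅  M[L1]=60
step 8: P2: store L1 := 9  ⟶  IIMI  (L1)  txn=BusUpgr  M[L1]=60
step 9: P3: store L0 := 90  ⟶  IIIM  (L0)  txn=BusRdX  M[L0]=40
step 10: P3: load  L1  ⟶  IISS  (L1)  txn=BusRd+Flush  M[L1]=9
step 11: P2: load  L0  ⟶  IISS  (L0)  txn=BusRd+Flush  M[L0]=90
step 12: P1: load  L1  ⟶  ISSS  (L1)  txn=BusRd  M[L1]=9
step 13: P3: store L1 := 79  ⟶  IIIM  (L1)  txn=BusUpgr  M[L1]=9
step 14: P3: load  L1  ⟶  IIIM  (L1)  txn=∅  M[L1]=9
step 15: P3: load  L1  ⟶  IIIM  (L1)  txn=∅  M[L1]=9
step 16: P1: store L1 := 36  ⟶  IMII  (L1)  txn=BusRdX+Flush  M[L1]=79
step 17: P1: load  L0  ⟶  ISSS  (L0)  txn=BusRd  M[L0]=90
step 18: P1: store L0 := 26  ⟶  IMII  (L0)  txn=BusUpgr  M[L0]=90
step 19: P1: store L1 := 68  ⟶  IMII  (L1)  txn=∅  M[L1]=79
step 20: P3: store L0 := 18  ⟶  IIIM  (L0)  txn=BusRdX+Flush  M[L0]=26
step 21: P0: store L0 := 16  ⟶  MIII  (L0)  txn=BusRdX+Flush  M[L0]=18
step 22: P3: store L1 := 68  ⟶  IIIM  (L1)  txn=BusRdX+Flush  M[L1]=68
step 23: P3: store L0 := 2  ⟶  IIIM  (L0)  txn=BusRdX+Flush  M[L0]=16
step 24: P0: store L0 := 17  ⟶  MIII  (L0)  txn=BusRdX+Flush  M[L0]=2
step 25: P2: store L0 := 87  ⟶  IIMI  (L0)  txn=BusRdX+Flush  M[L0]=17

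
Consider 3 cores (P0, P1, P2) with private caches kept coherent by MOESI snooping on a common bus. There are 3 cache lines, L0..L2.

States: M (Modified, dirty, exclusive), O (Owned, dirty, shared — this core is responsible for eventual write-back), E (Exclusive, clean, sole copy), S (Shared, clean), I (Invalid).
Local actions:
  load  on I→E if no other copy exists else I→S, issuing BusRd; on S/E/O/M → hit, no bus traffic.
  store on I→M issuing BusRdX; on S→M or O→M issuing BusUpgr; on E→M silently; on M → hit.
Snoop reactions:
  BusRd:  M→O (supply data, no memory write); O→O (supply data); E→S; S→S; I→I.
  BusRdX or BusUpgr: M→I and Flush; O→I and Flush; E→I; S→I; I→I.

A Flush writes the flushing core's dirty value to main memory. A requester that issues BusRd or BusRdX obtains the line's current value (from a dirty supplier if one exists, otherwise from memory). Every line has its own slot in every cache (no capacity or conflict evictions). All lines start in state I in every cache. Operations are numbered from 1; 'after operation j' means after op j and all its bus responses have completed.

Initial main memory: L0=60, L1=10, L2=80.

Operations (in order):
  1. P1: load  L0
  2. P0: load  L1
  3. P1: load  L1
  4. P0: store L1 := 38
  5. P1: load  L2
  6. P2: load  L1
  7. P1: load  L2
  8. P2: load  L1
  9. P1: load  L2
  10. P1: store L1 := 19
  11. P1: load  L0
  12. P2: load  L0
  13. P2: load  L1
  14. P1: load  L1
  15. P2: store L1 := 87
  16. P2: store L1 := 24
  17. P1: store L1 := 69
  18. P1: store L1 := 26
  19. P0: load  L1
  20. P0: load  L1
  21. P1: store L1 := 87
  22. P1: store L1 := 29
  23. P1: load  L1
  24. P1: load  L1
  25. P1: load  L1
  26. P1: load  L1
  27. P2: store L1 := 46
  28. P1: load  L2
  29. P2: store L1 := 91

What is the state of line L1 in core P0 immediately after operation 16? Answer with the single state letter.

state = I

  op1 P1: load  L0 → I/E/I on L0; bus BusRd; mem=60
  op2 P0: load  L1 → E/I/I on L1; bus BusRd; mem=10
  op3 P1: load  L1 → S/S/I on L1; bus BusRd; mem=10
  op4 P0: store L1 := 38 → M/I/I on L1; bus BusUpgr; mem=10
  op5 P1: load  L2 → I/E/I on L2; bus BusRd; mem=80
  op6 P2: load  L1 → O/I/S on L1; bus BusRd; mem=10
  op7 P1: load  L2 → I/E/I on L2; bus (none); mem=80
  op8 P2: load  L1 → O/I/S on L1; bus (none); mem=10
  op9 P1: load  L2 → I/E/I on L2; bus (none); mem=80
  op10 P1: store L1 := 19 → I/M/I on L1; bus BusRdX Flush; mem=38
  op11 P1: load  L0 → I/E/I on L0; bus (none); mem=60
  op12 P2: load  L0 → I/S/S on L0; bus BusRd; mem=60
  op13 P2: load  L1 → I/O/S on L1; bus BusRd; mem=38
  op14 P1: load  L1 → I/O/S on L1; bus (none); mem=38
  op15 P2: store L1 := 87 → I/I/M on L1; bus BusUpgr Flush; mem=19
  op16 P2: store L1 := 24 → I/I/M on L1; bus (none); mem=19
  op17 P1: store L1 := 69 → I/M/I on L1; bus BusRdX Flush; mem=24
  op18 P1: store L1 := 26 → I/M/I on L1; bus (none); mem=24
  op19 P0: load  L1 → S/O/I on L1; bus BusRd; mem=24
  op20 P0: load  L1 → S/O/I on L1; bus (none); mem=24
  op21 P1: store L1 := 87 → I/M/I on L1; bus BusUpgr; mem=24
  op22 P1: store L1 := 29 → I/M/I on L1; bus (none); mem=24
  op23 P1: load  L1 → I/M/I on L1; bus (none); mem=24
  op24 P1: load  L1 → I/M/I on L1; bus (none); mem=24
  op25 P1: load  L1 → I/M/I on L1; bus (none); mem=24
  op26 P1: load  L1 → I/M/I on L1; bus (none); mem=24
  op27 P2: store L1 := 46 → I/I/M on L1; bus BusRdX Flush; mem=29
  op28 P1: load  L2 → I/E/I on L2; bus (none); mem=80
  op29 P2: store L1 := 91 → I/I/M on L1; bus (none); mem=29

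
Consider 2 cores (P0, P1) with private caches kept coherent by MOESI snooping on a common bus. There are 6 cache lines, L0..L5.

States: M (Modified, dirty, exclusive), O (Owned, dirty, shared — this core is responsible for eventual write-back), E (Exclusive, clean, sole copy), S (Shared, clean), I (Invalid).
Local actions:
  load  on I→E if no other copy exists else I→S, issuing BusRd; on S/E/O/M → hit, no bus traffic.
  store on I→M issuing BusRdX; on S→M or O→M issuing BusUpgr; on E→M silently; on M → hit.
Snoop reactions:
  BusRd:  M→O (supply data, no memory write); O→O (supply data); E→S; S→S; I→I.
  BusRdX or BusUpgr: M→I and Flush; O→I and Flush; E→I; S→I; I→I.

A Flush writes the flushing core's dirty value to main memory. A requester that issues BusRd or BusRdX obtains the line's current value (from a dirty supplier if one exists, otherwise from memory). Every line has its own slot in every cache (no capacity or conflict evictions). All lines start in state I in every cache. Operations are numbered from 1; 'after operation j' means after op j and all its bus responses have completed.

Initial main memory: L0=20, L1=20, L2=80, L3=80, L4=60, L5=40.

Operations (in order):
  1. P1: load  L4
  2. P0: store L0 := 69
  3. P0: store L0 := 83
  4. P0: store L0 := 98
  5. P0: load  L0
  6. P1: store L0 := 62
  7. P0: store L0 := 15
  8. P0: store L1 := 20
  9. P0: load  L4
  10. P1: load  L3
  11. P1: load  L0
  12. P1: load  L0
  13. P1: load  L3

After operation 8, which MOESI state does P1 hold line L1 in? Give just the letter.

state = I

[1] P1: load  L4 | P0:I, P1:E(60) | bus: BusRd
[2] P0: store L0 := 69 | P0:M(69), P1:I | bus: BusRdX
[3] P0: store L0 := 83 | P0:M(83), P1:I | bus: none
[4] P0: store L0 := 98 | P0:M(98), P1:I | bus: none
[5] P0: load  L0 | P0:M(98), P1:I | bus: none
[6] P1: store L0 := 62 | P0:I, P1:M(62) | bus: BusRdX,Flush
[7] P0: store L0 := 15 | P0:M(15), P1:I | bus: BusRdX,Flush
[8] P0: store L1 := 20 | P0:M(20), P1:I | bus: BusRdX
[9] P0: load  L4 | P0:S(60), P1:S(60) | bus: BusRd
[10] P1: load  L3 | P0:I, P1:E(80) | bus: BusRd
[11] P1: load  L0 | P0:O(15), P1:S(15) | bus: BusRd
[12] P1: load  L0 | P0:O(15), P1:S(15) | bus: none
[13] P1: load  L3 | P0:I, P1:E(80) | bus: none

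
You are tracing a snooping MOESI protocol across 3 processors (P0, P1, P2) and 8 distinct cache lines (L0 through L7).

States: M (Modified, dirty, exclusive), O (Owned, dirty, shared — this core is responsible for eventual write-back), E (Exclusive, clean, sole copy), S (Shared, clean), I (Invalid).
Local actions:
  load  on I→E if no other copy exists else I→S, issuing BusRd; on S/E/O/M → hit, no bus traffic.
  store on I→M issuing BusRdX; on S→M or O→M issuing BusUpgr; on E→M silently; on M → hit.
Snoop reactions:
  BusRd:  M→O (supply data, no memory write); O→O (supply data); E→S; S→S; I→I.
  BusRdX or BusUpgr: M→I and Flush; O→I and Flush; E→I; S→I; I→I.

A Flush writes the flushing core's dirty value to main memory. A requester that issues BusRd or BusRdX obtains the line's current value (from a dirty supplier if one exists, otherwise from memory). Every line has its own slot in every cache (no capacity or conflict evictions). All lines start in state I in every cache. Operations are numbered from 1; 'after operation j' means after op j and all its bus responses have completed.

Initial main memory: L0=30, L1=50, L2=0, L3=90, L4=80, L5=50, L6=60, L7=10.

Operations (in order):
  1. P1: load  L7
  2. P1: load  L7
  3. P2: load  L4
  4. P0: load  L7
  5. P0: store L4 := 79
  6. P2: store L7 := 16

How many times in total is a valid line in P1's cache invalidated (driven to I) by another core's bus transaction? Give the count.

invalidations = 1

step 1: P1: load  L7  ⟶  IEI  (L7)  txn=BusRd  M[L7]=10
step 2: P1: load  L7  ⟶  IEI  (L7)  txn=∅  M[L7]=10
step 3: P2: load  L4  ⟶  IIE  (L4)  txn=BusRd  M[L4]=80
step 4: P0: load  L7  ⟶  SSI  (L7)  txn=BusRd  M[L7]=10
step 5: P0: store L4 := 79  ⟶  MII  (L4)  txn=BusRdX  M[L4]=80
step 6: P2: store L7 := 16  ⟶  IIM  (L7)  txn=BusRdX  M[L7]=10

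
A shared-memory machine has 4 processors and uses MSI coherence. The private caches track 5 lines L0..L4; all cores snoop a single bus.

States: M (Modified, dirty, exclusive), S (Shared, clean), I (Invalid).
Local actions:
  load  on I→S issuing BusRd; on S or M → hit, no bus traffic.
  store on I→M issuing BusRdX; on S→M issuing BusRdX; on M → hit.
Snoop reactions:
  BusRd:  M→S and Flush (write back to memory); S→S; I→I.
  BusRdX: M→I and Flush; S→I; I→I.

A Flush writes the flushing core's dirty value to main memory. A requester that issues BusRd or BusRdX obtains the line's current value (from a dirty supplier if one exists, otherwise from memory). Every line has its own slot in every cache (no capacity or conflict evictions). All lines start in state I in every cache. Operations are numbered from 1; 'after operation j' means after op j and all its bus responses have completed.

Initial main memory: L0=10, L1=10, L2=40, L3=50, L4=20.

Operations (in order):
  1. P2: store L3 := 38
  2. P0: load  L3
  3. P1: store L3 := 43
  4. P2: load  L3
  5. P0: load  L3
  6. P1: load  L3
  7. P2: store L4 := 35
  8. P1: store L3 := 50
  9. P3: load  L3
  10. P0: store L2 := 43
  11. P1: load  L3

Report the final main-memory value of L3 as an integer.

step 1: P2: store L3 := 38  ⟶  IIMI  (L3)  txn=BusRdX  M[L3]=50
step 2: P0: load  L3  ⟶  SISI  (L3)  txn=BusRd+Flush  M[L3]=38
step 3: P1: store L3 := 43  ⟶  IMII  (L3)  txn=BusRdX  M[L3]=38
step 4: P2: load  L3  ⟶  ISSI  (L3)  txn=BusRd+Flush  M[L3]=43
step 5: P0: load  L3  ⟶  SSSI  (L3)  txn=BusRd  M[L3]=43
step 6: P1: load  L3  ⟶  SSSI  (L3)  txn=∅  M[L3]=43
step 7: P2: store L4 := 35  ⟶  IIMI  (L4)  txn=BusRdX  M[L4]=20
step 8: P1: store L3 := 50  ⟶  IMII  (L3)  txn=BusRdX  M[L3]=43
step 9: P3: load  L3  ⟶  ISIS  (L3)  txn=BusRd+Flush  M[L3]=50
step 10: P0: store L2 := 43  ⟶  MIII  (L2)  txn=BusRdX  M[L2]=40
step 11: P1: load  L3  ⟶  ISIS  (L3)  txn=∅  M[L3]=50

memory[L3] = 50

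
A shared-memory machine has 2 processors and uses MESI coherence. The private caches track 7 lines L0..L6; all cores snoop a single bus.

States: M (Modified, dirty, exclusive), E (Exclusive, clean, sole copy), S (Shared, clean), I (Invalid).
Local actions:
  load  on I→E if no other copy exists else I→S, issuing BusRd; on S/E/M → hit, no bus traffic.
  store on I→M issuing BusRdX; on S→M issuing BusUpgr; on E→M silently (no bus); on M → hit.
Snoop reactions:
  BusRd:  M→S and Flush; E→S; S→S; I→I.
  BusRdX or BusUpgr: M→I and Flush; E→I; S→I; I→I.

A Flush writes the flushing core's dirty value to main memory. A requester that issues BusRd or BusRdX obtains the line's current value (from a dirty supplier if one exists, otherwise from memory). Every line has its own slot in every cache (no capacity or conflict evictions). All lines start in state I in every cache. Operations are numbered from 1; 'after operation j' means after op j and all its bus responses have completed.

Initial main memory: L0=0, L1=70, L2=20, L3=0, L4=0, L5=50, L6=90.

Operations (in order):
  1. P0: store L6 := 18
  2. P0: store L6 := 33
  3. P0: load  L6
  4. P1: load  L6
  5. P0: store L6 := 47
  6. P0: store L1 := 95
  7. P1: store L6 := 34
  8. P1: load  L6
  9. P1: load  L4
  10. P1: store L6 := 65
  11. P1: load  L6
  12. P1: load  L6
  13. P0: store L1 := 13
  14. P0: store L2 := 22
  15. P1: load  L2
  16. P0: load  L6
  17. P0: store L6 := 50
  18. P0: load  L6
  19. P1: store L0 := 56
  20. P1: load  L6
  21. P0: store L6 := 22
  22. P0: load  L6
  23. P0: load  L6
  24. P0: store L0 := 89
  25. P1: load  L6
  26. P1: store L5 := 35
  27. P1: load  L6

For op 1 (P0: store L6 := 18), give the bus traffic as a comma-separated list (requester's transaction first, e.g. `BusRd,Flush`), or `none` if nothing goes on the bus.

1. P0: store L6 := 18  bus=[BusRdX]  L6: P0=M P1=I  mem[L6]=90
2. P0: store L6 := 33  bus=[-]  L6: P0=M P1=I  mem[L6]=90
3. P0: load  L6  bus=[-]  L6: P0=M P1=I  mem[L6]=90
4. P1: load  L6  bus=[BusRd,Flush]  L6: P0=S P1=S  mem[L6]=33
5. P0: store L6 := 47  bus=[BusUpgr]  L6: P0=M P1=I  mem[L6]=33
6. P0: store L1 := 95  bus=[BusRdX]  L1: P0=M P1=I  mem[L1]=70
7. P1: store L6 := 34  bus=[BusRdX,Flush]  L6: P0=I P1=M  mem[L6]=47
8. P1: load  L6  bus=[-]  L6: P0=I P1=M  mem[L6]=47
9. P1: load  L4  bus=[BusRd]  L4: P0=I P1=E  mem[L4]=0
10. P1: store L6 := 65  bus=[-]  L6: P0=I P1=M  mem[L6]=47
11. P1: load  L6  bus=[-]  L6: P0=I P1=M  mem[L6]=47
12. P1: load  L6  bus=[-]  L6: P0=I P1=M  mem[L6]=47
13. P0: store L1 := 13  bus=[-]  L1: P0=M P1=I  mem[L1]=70
14. P0: store L2 := 22  bus=[BusRdX]  L2: P0=M P1=I  mem[L2]=20
15. P1: load  L2  bus=[BusRd,Flush]  L2: P0=S P1=S  mem[L2]=22
16. P0: load  L6  bus=[BusRd,Flush]  L6: P0=S P1=S  mem[L6]=65
17. P0: store L6 := 50  bus=[BusUpgr]  L6: P0=M P1=I  mem[L6]=65
18. P0: load  L6  bus=[-]  L6: P0=M P1=I  mem[L6]=65
19. P1: store L0 := 56  bus=[BusRdX]  L0: P0=I P1=M  mem[L0]=0
20. P1: load  L6  bus=[BusRd,Flush]  L6: P0=S P1=S  mem[L6]=50
21. P0: store L6 := 22  bus=[BusUpgr]  L6: P0=M P1=I  mem[L6]=50
22. P0: load  L6  bus=[-]  L6: P0=M P1=I  mem[L6]=50
23. P0: load  L6  bus=[-]  L6: P0=M P1=I  mem[L6]=50
24. P0: store L0 := 89  bus=[BusRdX,Flush]  L0: P0=M P1=I  mem[L0]=56
25. P1: load  L6  bus=[BusRd,Flush]  L6: P0=S P1=S  mem[L6]=22
26. P1: store L5 := 35  bus=[BusRdX]  L5: P0=I P1=M  mem[L5]=50
27. P1: load  L6  bus=[-]  L6: P0=S P1=S  mem[L6]=22

bus = BusRdX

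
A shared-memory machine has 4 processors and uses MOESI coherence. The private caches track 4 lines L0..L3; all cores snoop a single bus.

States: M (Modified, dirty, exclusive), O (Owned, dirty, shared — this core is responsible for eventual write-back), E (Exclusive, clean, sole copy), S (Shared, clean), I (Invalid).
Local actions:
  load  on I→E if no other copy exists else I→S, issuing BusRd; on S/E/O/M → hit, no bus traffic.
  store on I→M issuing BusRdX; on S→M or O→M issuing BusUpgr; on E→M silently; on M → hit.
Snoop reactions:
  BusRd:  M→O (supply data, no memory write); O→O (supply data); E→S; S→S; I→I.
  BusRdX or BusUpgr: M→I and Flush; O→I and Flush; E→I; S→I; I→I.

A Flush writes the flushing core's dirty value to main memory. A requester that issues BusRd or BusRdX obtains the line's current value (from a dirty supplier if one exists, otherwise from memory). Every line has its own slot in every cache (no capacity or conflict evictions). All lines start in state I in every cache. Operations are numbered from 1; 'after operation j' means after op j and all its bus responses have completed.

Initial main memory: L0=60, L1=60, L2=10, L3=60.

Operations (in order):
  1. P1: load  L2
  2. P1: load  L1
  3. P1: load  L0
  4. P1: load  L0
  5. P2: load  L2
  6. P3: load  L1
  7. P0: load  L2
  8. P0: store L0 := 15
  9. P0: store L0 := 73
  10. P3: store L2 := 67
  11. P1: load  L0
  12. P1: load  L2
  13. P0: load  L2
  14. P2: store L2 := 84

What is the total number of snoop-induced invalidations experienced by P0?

  op1 P1: load  L2 → I/E/I/I on L2; bus BusRd; mem=10
  op2 P1: load  L1 → I/E/I/I on L1; bus BusRd; mem=60
  op3 P1: load  L0 → I/E/I/I on L0; bus BusRd; mem=60
  op4 P1: load  L0 → I/E/I/I on L0; bus (none); mem=60
  op5 P2: load  L2 → I/S/S/I on L2; bus BusRd; mem=10
  op6 P3: load  L1 → I/S/I/S on L1; bus BusRd; mem=60
  op7 P0: load  L2 → S/S/S/I on L2; bus BusRd; mem=10
  op8 P0: store L0 := 15 → M/I/I/I on L0; bus BusRdX; mem=60
  op9 P0: store L0 := 73 → M/I/I/I on L0; bus (none); mem=60
  op10 P3: store L2 := 67 → I/I/I/M on L2; bus BusRdX; mem=10
  op11 P1: load  L0 → O/S/I/I on L0; bus BusRd; mem=60
  op12 P1: load  L2 → I/S/I/O on L2; bus BusRd; mem=10
  op13 P0: load  L2 → S/S/I/O on L2; bus BusRd; mem=10
  op14 P2: store L2 := 84 → I/I/M/I on L2; bus BusRdX Flush; mem=67

invalidations = 2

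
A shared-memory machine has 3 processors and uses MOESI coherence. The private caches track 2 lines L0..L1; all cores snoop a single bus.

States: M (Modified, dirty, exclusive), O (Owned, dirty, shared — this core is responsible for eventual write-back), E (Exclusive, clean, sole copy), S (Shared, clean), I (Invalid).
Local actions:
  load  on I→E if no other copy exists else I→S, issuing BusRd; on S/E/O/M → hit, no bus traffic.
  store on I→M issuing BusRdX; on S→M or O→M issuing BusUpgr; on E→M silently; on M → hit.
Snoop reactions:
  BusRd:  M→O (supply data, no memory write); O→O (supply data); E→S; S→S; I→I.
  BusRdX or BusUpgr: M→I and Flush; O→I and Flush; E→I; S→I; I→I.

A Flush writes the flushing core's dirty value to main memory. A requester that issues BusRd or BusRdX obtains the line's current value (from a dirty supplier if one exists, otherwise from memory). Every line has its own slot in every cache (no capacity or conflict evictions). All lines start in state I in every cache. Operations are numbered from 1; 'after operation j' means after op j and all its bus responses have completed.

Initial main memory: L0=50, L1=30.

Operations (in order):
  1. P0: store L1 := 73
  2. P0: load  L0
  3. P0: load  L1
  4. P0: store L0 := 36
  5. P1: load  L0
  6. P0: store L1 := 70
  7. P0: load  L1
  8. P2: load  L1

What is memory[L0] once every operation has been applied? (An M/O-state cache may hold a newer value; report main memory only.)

memory[L0] = 50

step 1: P0: store L1 := 73  ⟶  MII  (L1)  txn=BusRdX  M[L1]=30
step 2: P0: load  L0  ⟶  EII  (L0)  txn=BusRd  M[L0]=50
step 3: P0: load  L1  ⟶  MII  (L1)  txn=∅  M[L1]=30
step 4: P0: store L0 := 36  ⟶  MII  (L0)  txn=∅  M[L0]=50
step 5: P1: load  L0  ⟶  OSI  (L0)  txn=BusRd  M[L0]=50
step 6: P0: store L1 := 70  ⟶  MII  (L1)  txn=∅  M[L1]=30
step 7: P0: load  L1  ⟶  MII  (L1)  txn=∅  M[L1]=30
step 8: P2: load  L1  ⟶  OIS  (L1)  txn=BusRd  M[L1]=30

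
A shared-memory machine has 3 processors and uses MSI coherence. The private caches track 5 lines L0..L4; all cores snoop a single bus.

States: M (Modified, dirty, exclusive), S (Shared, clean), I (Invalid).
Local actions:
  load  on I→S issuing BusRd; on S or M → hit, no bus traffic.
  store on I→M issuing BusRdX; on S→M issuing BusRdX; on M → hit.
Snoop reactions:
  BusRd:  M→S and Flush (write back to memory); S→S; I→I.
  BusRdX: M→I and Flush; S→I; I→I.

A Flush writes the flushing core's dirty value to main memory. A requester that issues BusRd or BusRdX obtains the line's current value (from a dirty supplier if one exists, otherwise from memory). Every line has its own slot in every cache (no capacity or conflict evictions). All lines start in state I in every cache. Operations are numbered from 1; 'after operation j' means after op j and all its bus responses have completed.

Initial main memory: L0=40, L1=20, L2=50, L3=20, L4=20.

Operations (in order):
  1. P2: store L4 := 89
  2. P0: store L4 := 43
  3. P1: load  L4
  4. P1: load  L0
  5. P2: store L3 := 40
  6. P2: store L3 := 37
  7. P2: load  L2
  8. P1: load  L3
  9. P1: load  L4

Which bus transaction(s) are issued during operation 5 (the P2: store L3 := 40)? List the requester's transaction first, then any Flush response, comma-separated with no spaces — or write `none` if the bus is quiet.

bus = BusRdX

  op1 P2: store L4 := 89 → I/I/M on L4; bus BusRdX; mem=20
  op2 P0: store L4 := 43 → M/I/I on L4; bus BusRdX Flush; mem=89
  op3 P1: load  L4 → S/S/I on L4; bus BusRd Flush; mem=43
  op4 P1: load  L0 → I/S/I on L0; bus BusRd; mem=40
  op5 P2: store L3 := 40 → I/I/M on L3; bus BusRdX; mem=20
  op6 P2: store L3 := 37 → I/I/M on L3; bus (none); mem=20
  op7 P2: load  L2 → I/I/S on L2; bus BusRd; mem=50
  op8 P1: load  L3 → I/S/S on L3; bus BusRd Flush; mem=37
  op9 P1: load  L4 → S/S/I on L4; bus (none); mem=43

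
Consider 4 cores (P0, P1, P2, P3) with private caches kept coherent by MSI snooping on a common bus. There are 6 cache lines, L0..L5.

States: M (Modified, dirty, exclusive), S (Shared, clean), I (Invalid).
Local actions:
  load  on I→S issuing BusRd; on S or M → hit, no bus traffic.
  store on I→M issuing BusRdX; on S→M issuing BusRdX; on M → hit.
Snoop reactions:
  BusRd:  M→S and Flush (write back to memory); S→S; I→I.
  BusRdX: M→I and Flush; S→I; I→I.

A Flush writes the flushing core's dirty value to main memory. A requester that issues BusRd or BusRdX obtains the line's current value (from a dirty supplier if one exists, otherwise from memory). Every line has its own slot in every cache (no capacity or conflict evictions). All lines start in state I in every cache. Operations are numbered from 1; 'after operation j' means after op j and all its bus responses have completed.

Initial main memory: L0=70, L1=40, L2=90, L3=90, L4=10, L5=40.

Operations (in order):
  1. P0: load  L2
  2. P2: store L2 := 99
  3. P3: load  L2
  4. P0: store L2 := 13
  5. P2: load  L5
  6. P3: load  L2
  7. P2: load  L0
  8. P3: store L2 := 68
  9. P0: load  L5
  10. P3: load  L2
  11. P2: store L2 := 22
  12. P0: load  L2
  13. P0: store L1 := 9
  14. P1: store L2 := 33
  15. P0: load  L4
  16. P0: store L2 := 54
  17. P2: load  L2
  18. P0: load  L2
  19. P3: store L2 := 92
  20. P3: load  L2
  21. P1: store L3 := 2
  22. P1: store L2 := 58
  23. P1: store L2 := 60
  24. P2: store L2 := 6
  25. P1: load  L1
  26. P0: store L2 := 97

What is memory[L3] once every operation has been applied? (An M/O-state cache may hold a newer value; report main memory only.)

1. P0: load  L2  bus=[BusRd]  L2: P0=S P1=I P2=I P3=I  mem[L2]=90
2. P2: store L2 := 99  bus=[BusRdX]  L2: P0=I P1=I P2=M P3=I  mem[L2]=90
3. P3: load  L2  bus=[BusRd,Flush]  L2: P0=I P1=I P2=S P3=S  mem[L2]=99
4. P0: store L2 := 13  bus=[BusRdX]  L2: P0=M P1=I P2=I P3=I  mem[L2]=99
5. P2: load  L5  bus=[BusRd]  L5: P0=I P1=I P2=S P3=I  mem[L5]=40
6. P3: load  L2  bus=[BusRd,Flush]  L2: P0=S P1=I P2=I P3=S  mem[L2]=13
7. P2: load  L0  bus=[BusRd]  L0: P0=I P1=I P2=S P3=I  mem[L0]=70
8. P3: store L2 := 68  bus=[BusRdX]  L2: P0=I P1=I P2=I P3=M  mem[L2]=13
9. P0: load  L5  bus=[BusRd]  L5: P0=S P1=I P2=S P3=I  mem[L5]=40
10. P3: load  L2  bus=[-]  L2: P0=I P1=I P2=I P3=M  mem[L2]=13
11. P2: store L2 := 22  bus=[BusRdX,Flush]  L2: P0=I P1=I P2=M P3=I  mem[L2]=68
12. P0: load  L2  bus=[BusRd,Flush]  L2: P0=S P1=I P2=S P3=I  mem[L2]=22
13. P0: store L1 := 9  bus=[BusRdX]  L1: P0=M P1=I P2=I P3=I  mem[L1]=40
14. P1: store L2 := 33  bus=[BusRdX]  L2: P0=I P1=M P2=I P3=I  mem[L2]=22
15. P0: load  L4  bus=[BusRd]  L4: P0=S P1=I P2=I P3=I  mem[L4]=10
16. P0: store L2 := 54  bus=[BusRdX,Flush]  L2: P0=M P1=I P2=I P3=I  mem[L2]=33
17. P2: load  L2  bus=[BusRd,Flush]  L2: P0=S P1=I P2=S P3=I  mem[L2]=54
18. P0: load  L2  bus=[-]  L2: P0=S P1=I P2=S P3=I  mem[L2]=54
19. P3: store L2 := 92  bus=[BusRdX]  L2: P0=I P1=I P2=I P3=M  mem[L2]=54
20. P3: load  L2  bus=[-]  L2: P0=I P1=I P2=I P3=M  mem[L2]=54
21. P1: store L3 := 2  bus=[BusRdX]  L3: P0=I P1=M P2=I P3=I  mem[L3]=90
22. P1: store L2 := 58  bus=[BusRdX,Flush]  L2: P0=I P1=M P2=I P3=I  mem[L2]=92
23. P1: store L2 := 60  bus=[-]  L2: P0=I P1=M P2=I P3=I  mem[L2]=92
24. P2: store L2 := 6  bus=[BusRdX,Flush]  L2: P0=I P1=I P2=M P3=I  mem[L2]=60
25. P1: load  L1  bus=[BusRd,Flush]  L1: P0=S P1=S P2=I P3=I  mem[L1]=9
26. P0: store L2 := 97  bus=[BusRdX,Flush]  L2: P0=M P1=I P2=I P3=I  mem[L2]=6

memory[L3] = 90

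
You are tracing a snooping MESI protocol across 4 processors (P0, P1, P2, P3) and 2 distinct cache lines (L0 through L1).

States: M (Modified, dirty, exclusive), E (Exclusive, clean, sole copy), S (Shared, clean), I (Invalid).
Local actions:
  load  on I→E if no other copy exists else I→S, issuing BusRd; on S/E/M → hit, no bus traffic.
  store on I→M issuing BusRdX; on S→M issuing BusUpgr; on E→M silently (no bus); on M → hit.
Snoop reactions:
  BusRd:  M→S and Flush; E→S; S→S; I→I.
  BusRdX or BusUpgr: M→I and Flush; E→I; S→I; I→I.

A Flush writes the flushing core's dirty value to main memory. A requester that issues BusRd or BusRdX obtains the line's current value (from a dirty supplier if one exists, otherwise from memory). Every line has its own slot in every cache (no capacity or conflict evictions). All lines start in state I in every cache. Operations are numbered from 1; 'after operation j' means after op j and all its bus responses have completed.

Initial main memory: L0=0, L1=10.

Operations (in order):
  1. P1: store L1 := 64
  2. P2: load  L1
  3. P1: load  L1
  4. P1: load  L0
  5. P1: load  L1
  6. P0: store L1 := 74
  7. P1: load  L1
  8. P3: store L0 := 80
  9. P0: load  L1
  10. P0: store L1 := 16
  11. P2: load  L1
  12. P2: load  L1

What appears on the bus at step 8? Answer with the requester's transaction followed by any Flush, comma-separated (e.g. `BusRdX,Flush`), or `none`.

  op1 P1: store L1 := 64 → I/M/I/I on L1; bus BusRdX; mem=10
  op2 P2: load  L1 → I/S/S/I on L1; bus BusRd Flush; mem=64
  op3 P1: load  L1 → I/S/S/I on L1; bus (none); mem=64
  op4 P1: load  L0 → I/E/I/I on L0; bus BusRd; mem=0
  op5 P1: load  L1 → I/S/S/I on L1; bus (none); mem=64
  op6 P0: store L1 := 74 → M/I/I/I on L1; bus BusRdX; mem=64
  op7 P1: load  L1 → S/S/I/I on L1; bus BusRd Flush; mem=74
  op8 P3: store L0 := 80 → I/I/I/M on L0; bus BusRdX; mem=0
  op9 P0: load  L1 → S/S/I/I on L1; bus (none); mem=74
  op10 P0: store L1 := 16 → M/I/I/I on L1; bus BusUpgr; mem=74
  op11 P2: load  L1 → S/I/S/I on L1; bus BusRd Flush; mem=16
  op12 P2: load  L1 → S/I/S/I on L1; bus (none); mem=16

bus = BusRdX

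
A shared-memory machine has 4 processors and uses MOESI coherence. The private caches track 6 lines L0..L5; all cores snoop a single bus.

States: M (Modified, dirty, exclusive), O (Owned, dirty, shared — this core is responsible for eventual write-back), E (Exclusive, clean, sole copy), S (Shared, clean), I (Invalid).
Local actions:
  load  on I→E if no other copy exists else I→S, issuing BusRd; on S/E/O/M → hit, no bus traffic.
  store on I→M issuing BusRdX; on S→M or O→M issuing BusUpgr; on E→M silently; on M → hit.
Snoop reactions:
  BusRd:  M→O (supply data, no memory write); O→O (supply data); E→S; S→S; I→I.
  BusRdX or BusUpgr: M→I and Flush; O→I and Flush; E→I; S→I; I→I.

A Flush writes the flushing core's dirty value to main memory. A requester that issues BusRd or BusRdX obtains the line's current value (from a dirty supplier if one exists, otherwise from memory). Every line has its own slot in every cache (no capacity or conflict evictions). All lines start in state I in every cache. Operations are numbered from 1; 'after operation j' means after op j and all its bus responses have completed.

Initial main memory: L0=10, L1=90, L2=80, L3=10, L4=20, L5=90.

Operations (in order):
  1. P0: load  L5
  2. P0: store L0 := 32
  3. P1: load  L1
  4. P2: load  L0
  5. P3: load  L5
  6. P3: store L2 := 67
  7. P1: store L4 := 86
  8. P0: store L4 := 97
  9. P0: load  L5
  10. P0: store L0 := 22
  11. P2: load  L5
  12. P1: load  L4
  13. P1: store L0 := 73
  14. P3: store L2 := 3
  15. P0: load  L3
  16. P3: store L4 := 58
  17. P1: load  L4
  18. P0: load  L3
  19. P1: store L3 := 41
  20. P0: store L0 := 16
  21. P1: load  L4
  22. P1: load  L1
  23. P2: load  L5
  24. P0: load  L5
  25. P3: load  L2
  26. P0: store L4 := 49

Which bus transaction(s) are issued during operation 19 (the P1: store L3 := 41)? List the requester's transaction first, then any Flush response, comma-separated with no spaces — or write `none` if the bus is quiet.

[1] P0: load  L5 | P0:E(90), P1:I, P2:I, P3:I | bus: BusRd
[2] P0: store L0 := 32 | P0:M(32), P1:I, P2:I, P3:I | bus: BusRdX
[3] P1: load  L1 | P0:I, P1:E(90), P2:I, P3:I | bus: BusRd
[4] P2: load  L0 | P0:O(32), P1:I, P2:S(32), P3:I | bus: BusRd
[5] P3: load  L5 | P0:S(90), P1:I, P2:I, P3:S(90) | bus: BusRd
[6] P3: store L2 := 67 | P0:I, P1:I, P2:I, P3:M(67) | bus: BusRdX
[7] P1: store L4 := 86 | P0:I, P1:M(86), P2:I, P3:I | bus: BusRdX
[8] P0: store L4 := 97 | P0:M(97), P1:I, P2:I, P3:I | bus: BusRdX,Flush
[9] P0: load  L5 | P0:S(90), P1:I, P2:I, P3:S(90) | bus: none
[10] P0: store L0 := 22 | P0:M(22), P1:I, P2:I, P3:I | bus: BusUpgr
[11] P2: load  L5 | P0:S(90), P1:I, P2:S(90), P3:S(90) | bus: BusRd
[12] P1: load  L4 | P0:O(97), P1:S(97), P2:I, P3:I | bus: BusRd
[13] P1: store L0 := 73 | P0:I, P1:M(73), P2:I, P3:I | bus: BusRdX,Flush
[14] P3: store L2 := 3 | P0:I, P1:I, P2:I, P3:M(3) | bus: none
[15] P0: load  L3 | P0:E(10), P1:I, P2:I, P3:I | bus: BusRd
[16] P3: store L4 := 58 | P0:I, P1:I, P2:I, P3:M(58) | bus: BusRdX,Flush
[17] P1: load  L4 | P0:I, P1:S(58), P2:I, P3:O(58) | bus: BusRd
[18] P0: load  L3 | P0:E(10), P1:I, P2:I, P3:I | bus: none
[19] P1: store L3 := 41 | P0:I, P1:M(41), P2:I, P3:I | bus: BusRdX
[20] P0: store L0 := 16 | P0:M(16), P1:I, P2:I, P3:I | bus: BusRdX,Flush
[21] P1: load  L4 | P0:I, P1:S(58), P2:I, P3:O(58) | bus: none
[22] P1: load  L1 | P0:I, P1:E(90), P2:I, P3:I | bus: none
[23] P2: load  L5 | P0:S(90), P1:I, P2:S(90), P3:S(90) | bus: none
[24] P0: load  L5 | P0:S(90), P1:I, P2:S(90), P3:S(90) | bus: none
[25] P3: load  L2 | P0:I, P1:I, P2:I, P3:M(3) | bus: none
[26] P0: store L4 := 49 | P0:M(49), P1:I, P2:I, P3:I | bus: BusRdX,Flush

bus = BusRdX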